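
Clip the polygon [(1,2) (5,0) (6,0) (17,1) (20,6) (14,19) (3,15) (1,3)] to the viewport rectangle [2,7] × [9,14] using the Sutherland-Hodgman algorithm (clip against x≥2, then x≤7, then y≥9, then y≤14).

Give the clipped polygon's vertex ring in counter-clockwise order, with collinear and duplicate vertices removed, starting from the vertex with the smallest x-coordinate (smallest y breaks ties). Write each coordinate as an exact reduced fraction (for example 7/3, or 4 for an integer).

Clipped polygon: [(2,9) (7,9) (7,14) (17/6,14)]

1. After x ≥ 2: [(2,3/2) (5,0) (6,0) (17,1) (20,6) (14,19) (3,15) (2,9)]
2. After x ≤ 7: [(2,3/2) (5,0) (6,0) (7,1/11) (7,181/11) (3,15) (2,9)]
3. After y ≥ 9: [(2,9) (7,9) (7,181/11) (3,15) (2,9)]
4. After y ≤ 14: [(2,9) (7,9) (7,14) (17/6,14) (2,9)]
5. Canonical ring: [(2,9) (7,9) (7,14) (17/6,14)]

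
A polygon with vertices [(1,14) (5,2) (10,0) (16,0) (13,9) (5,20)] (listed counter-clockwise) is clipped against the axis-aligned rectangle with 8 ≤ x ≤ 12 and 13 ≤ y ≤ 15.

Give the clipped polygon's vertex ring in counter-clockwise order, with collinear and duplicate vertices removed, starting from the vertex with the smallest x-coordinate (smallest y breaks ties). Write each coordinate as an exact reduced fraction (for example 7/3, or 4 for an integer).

1. After x ≥ 8: [(8,4/5) (10,0) (16,0) (13,9) (8,127/8)]
2. After x ≤ 12: [(8,4/5) (10,0) (12,0) (12,83/8) (8,127/8)]
3. After y ≥ 13: [(8,13) (111/11,13) (8,127/8)]
4. After y ≤ 15: [(8,15) (8,13) (111/11,13) (95/11,15)]
5. Canonical ring: [(8,13) (111/11,13) (95/11,15) (8,15)]

Clipped polygon: [(8,13) (111/11,13) (95/11,15) (8,15)]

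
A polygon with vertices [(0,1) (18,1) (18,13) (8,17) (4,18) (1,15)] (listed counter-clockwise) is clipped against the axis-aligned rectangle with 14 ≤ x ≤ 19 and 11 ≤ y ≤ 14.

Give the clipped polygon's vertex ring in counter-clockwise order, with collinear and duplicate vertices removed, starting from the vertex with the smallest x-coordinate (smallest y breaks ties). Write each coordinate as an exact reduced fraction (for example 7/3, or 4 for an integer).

Clipped polygon: [(14,11) (18,11) (18,13) (31/2,14) (14,14)]

1. After x ≥ 14: [(14,1) (18,1) (18,13) (14,73/5)]
2. After x ≤ 19: [(14,1) (18,1) (18,13) (14,73/5)]
3. After y ≥ 11: [(14,11) (18,11) (18,13) (14,73/5)]
4. After y ≤ 14: [(14,14) (14,11) (18,11) (18,13) (31/2,14)]
5. Canonical ring: [(14,11) (18,11) (18,13) (31/2,14) (14,14)]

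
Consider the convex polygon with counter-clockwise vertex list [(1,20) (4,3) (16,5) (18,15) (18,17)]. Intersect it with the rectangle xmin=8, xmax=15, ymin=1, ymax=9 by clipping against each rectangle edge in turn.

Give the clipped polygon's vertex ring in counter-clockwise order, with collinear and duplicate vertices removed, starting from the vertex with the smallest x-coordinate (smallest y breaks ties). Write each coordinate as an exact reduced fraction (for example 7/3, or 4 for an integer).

Clipped polygon: [(8,11/3) (15,29/6) (15,9) (8,9)]

1. After x ≥ 8: [(8,319/17) (8,11/3) (16,5) (18,15) (18,17)]
2. After x ≤ 15: [(15,298/17) (8,319/17) (8,11/3) (15,29/6)]
3. After y ≥ 1: [(15,298/17) (8,319/17) (8,11/3) (15,29/6)]
4. After y ≤ 9: [(15,9) (8,9) (8,11/3) (15,29/6)]
5. Canonical ring: [(8,11/3) (15,29/6) (15,9) (8,9)]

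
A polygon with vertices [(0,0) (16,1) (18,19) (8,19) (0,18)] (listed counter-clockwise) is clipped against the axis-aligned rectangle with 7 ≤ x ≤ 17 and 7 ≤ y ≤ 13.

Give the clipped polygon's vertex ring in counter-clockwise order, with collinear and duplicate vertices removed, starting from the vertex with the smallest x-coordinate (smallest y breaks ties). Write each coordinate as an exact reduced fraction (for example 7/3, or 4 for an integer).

Clipped polygon: [(7,7) (50/3,7) (17,10) (17,13) (7,13)]

1. After x ≥ 7: [(7,7/16) (16,1) (18,19) (8,19) (7,151/8)]
2. After x ≤ 17: [(7,7/16) (16,1) (17,10) (17,19) (8,19) (7,151/8)]
3. After y ≥ 7: [(7,7) (50/3,7) (17,10) (17,19) (8,19) (7,151/8)]
4. After y ≤ 13: [(7,13) (7,7) (50/3,7) (17,10) (17,13)]
5. Canonical ring: [(7,7) (50/3,7) (17,10) (17,13) (7,13)]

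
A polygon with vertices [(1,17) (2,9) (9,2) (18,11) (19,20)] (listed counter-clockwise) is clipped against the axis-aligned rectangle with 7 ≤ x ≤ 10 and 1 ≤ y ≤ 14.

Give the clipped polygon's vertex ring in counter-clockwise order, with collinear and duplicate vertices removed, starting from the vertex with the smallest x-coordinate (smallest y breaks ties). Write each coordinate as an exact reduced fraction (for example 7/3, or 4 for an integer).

Clipped polygon: [(7,4) (9,2) (10,3) (10,14) (7,14)]

1. After x ≥ 7: [(7,18) (7,4) (9,2) (18,11) (19,20)]
2. After x ≤ 10: [(10,37/2) (7,18) (7,4) (9,2) (10,3)]
3. After y ≥ 1: [(10,37/2) (7,18) (7,4) (9,2) (10,3)]
4. After y ≤ 14: [(10,14) (7,14) (7,4) (9,2) (10,3)]
5. Canonical ring: [(7,4) (9,2) (10,3) (10,14) (7,14)]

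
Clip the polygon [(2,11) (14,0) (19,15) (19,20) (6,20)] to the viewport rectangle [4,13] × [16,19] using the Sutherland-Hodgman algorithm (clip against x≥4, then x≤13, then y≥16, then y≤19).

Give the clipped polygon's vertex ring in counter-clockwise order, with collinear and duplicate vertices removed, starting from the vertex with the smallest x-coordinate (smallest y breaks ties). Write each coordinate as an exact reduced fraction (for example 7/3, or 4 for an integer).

Clipped polygon: [(38/9,16) (13,16) (13,19) (50/9,19)]

1. After x ≥ 4: [(4,31/2) (4,55/6) (14,0) (19,15) (19,20) (6,20)]
2. After x ≤ 13: [(4,31/2) (4,55/6) (13,11/12) (13,20) (6,20)]
3. After y ≥ 16: [(38/9,16) (13,16) (13,20) (6,20)]
4. After y ≤ 19: [(50/9,19) (38/9,16) (13,16) (13,19)]
5. Canonical ring: [(38/9,16) (13,16) (13,19) (50/9,19)]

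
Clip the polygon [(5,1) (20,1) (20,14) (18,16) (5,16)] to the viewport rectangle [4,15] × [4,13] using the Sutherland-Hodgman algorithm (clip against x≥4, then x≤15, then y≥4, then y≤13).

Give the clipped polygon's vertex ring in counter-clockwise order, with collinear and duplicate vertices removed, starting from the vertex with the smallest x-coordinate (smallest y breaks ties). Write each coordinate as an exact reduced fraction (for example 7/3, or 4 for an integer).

Clipped polygon: [(5,4) (15,4) (15,13) (5,13)]

1. After x ≥ 4: [(5,1) (20,1) (20,14) (18,16) (5,16)]
2. After x ≤ 15: [(5,1) (15,1) (15,16) (5,16)]
3. After y ≥ 4: [(5,4) (15,4) (15,16) (5,16)]
4. After y ≤ 13: [(5,13) (5,4) (15,4) (15,13)]
5. Canonical ring: [(5,4) (15,4) (15,13) (5,13)]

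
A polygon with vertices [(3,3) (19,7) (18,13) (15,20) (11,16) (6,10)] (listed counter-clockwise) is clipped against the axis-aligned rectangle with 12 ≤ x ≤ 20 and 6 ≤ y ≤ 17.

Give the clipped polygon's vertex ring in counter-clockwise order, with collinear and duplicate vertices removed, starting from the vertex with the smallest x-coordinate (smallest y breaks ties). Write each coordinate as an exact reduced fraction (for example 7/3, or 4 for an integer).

Clipped polygon: [(12,6) (15,6) (19,7) (18,13) (114/7,17) (12,17)]

1. After x ≥ 12: [(12,21/4) (19,7) (18,13) (15,20) (12,17)]
2. After x ≤ 20: [(12,21/4) (19,7) (18,13) (15,20) (12,17)]
3. After y ≥ 6: [(12,6) (15,6) (19,7) (18,13) (15,20) (12,17)]
4. After y ≤ 17: [(12,6) (15,6) (19,7) (18,13) (114/7,17) (12,17) (12,17)]
5. Canonical ring: [(12,6) (15,6) (19,7) (18,13) (114/7,17) (12,17)]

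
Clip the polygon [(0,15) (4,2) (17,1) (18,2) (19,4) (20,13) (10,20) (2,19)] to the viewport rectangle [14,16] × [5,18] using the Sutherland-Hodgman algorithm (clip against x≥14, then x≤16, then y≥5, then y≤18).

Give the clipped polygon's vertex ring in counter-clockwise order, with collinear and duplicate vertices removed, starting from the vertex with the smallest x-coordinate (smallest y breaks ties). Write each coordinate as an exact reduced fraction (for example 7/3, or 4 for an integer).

Clipped polygon: [(14,5) (16,5) (16,79/5) (14,86/5)]

1. After x ≥ 14: [(14,16/13) (17,1) (18,2) (19,4) (20,13) (14,86/5)]
2. After x ≤ 16: [(14,16/13) (16,14/13) (16,79/5) (14,86/5)]
3. After y ≥ 5: [(14,5) (16,5) (16,79/5) (14,86/5)]
4. After y ≤ 18: [(14,5) (16,5) (16,79/5) (14,86/5)]
5. Canonical ring: [(14,5) (16,5) (16,79/5) (14,86/5)]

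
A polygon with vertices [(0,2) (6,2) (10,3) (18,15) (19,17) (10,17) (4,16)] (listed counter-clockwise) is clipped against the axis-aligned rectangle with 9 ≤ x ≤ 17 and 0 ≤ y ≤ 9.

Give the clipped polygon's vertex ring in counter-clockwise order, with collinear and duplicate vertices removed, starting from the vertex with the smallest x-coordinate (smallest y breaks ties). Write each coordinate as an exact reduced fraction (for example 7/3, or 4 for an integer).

Clipped polygon: [(9,11/4) (10,3) (14,9) (9,9)]

1. After x ≥ 9: [(9,11/4) (10,3) (18,15) (19,17) (10,17) (9,101/6)]
2. After x ≤ 17: [(9,11/4) (10,3) (17,27/2) (17,17) (10,17) (9,101/6)]
3. After y ≥ 0: [(9,11/4) (10,3) (17,27/2) (17,17) (10,17) (9,101/6)]
4. After y ≤ 9: [(9,9) (9,11/4) (10,3) (14,9)]
5. Canonical ring: [(9,11/4) (10,3) (14,9) (9,9)]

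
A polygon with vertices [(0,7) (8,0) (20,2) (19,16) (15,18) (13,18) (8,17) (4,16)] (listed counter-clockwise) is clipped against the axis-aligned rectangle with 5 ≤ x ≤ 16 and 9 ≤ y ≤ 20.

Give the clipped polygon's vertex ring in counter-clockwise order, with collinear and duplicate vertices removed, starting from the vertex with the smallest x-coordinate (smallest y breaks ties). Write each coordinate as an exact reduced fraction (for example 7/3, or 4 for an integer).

1. After x ≥ 5: [(5,21/8) (8,0) (20,2) (19,16) (15,18) (13,18) (8,17) (5,65/4)]
2. After x ≤ 16: [(5,21/8) (8,0) (16,4/3) (16,35/2) (15,18) (13,18) (8,17) (5,65/4)]
3. After y ≥ 9: [(5,9) (16,9) (16,35/2) (15,18) (13,18) (8,17) (5,65/4)]
4. After y ≤ 20: [(5,9) (16,9) (16,35/2) (15,18) (13,18) (8,17) (5,65/4)]
5. Canonical ring: [(5,9) (16,9) (16,35/2) (15,18) (13,18) (8,17) (5,65/4)]

Clipped polygon: [(5,9) (16,9) (16,35/2) (15,18) (13,18) (8,17) (5,65/4)]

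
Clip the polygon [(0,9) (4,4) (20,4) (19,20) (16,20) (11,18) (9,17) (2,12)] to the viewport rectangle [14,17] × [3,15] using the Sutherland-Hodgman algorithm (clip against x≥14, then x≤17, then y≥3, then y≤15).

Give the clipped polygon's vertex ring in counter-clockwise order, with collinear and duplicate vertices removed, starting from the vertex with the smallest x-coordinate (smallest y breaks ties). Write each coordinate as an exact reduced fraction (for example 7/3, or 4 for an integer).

1. After x ≥ 14: [(14,4) (20,4) (19,20) (16,20) (14,96/5)]
2. After x ≤ 17: [(14,4) (17,4) (17,20) (16,20) (14,96/5)]
3. After y ≥ 3: [(14,4) (17,4) (17,20) (16,20) (14,96/5)]
4. After y ≤ 15: [(14,15) (14,4) (17,4) (17,15)]
5. Canonical ring: [(14,4) (17,4) (17,15) (14,15)]

Clipped polygon: [(14,4) (17,4) (17,15) (14,15)]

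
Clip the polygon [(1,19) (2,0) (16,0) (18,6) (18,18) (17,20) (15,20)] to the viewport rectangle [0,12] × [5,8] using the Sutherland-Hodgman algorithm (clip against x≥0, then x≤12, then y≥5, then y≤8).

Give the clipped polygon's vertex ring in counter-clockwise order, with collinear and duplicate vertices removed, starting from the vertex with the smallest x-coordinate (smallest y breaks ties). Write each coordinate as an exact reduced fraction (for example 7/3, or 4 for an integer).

1. After x ≥ 0: [(1,19) (2,0) (16,0) (18,6) (18,18) (17,20) (15,20)]
2. After x ≤ 12: [(12,277/14) (1,19) (2,0) (12,0)]
3. After y ≥ 5: [(12,5) (12,277/14) (1,19) (33/19,5)]
4. After y ≤ 8: [(12,5) (12,8) (30/19,8) (33/19,5)]
5. Canonical ring: [(30/19,8) (33/19,5) (12,5) (12,8)]

Clipped polygon: [(30/19,8) (33/19,5) (12,5) (12,8)]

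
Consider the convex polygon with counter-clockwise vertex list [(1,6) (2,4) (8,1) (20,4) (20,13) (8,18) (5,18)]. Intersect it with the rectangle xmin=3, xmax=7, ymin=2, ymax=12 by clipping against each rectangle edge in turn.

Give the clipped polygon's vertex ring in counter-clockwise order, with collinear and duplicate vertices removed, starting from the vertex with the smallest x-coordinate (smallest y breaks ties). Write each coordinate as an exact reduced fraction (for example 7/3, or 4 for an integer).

1. After x ≥ 3: [(3,12) (3,7/2) (8,1) (20,4) (20,13) (8,18) (5,18)]
2. After x ≤ 7: [(3,12) (3,7/2) (7,3/2) (7,18) (5,18)]
3. After y ≥ 2: [(3,12) (3,7/2) (6,2) (7,2) (7,18) (5,18)]
4. After y ≤ 12: [(3,12) (3,12) (3,7/2) (6,2) (7,2) (7,12)]
5. Canonical ring: [(3,7/2) (6,2) (7,2) (7,12) (3,12)]

Clipped polygon: [(3,7/2) (6,2) (7,2) (7,12) (3,12)]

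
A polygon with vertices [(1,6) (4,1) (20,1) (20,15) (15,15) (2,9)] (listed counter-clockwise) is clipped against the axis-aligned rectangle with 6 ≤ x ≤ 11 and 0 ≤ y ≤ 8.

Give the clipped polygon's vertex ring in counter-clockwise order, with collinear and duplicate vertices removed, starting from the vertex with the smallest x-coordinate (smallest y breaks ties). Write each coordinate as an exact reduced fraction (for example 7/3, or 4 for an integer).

1. After x ≥ 6: [(6,1) (20,1) (20,15) (15,15) (6,141/13)]
2. After x ≤ 11: [(6,1) (11,1) (11,171/13) (6,141/13)]
3. After y ≥ 0: [(6,1) (11,1) (11,171/13) (6,141/13)]
4. After y ≤ 8: [(6,8) (6,1) (11,1) (11,8)]
5. Canonical ring: [(6,1) (11,1) (11,8) (6,8)]

Clipped polygon: [(6,1) (11,1) (11,8) (6,8)]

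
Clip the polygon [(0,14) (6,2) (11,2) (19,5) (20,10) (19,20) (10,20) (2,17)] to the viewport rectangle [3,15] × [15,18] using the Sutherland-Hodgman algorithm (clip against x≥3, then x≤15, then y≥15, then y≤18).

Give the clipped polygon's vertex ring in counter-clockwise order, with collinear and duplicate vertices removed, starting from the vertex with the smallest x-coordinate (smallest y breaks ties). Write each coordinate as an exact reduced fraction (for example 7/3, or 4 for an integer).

Clipped polygon: [(3,15) (15,15) (15,18) (14/3,18) (3,139/8)]

1. After x ≥ 3: [(3,8) (6,2) (11,2) (19,5) (20,10) (19,20) (10,20) (3,139/8)]
2. After x ≤ 15: [(3,8) (6,2) (11,2) (15,7/2) (15,20) (10,20) (3,139/8)]
3. After y ≥ 15: [(3,15) (15,15) (15,20) (10,20) (3,139/8)]
4. After y ≤ 18: [(3,15) (15,15) (15,18) (14/3,18) (3,139/8)]
5. Canonical ring: [(3,15) (15,15) (15,18) (14/3,18) (3,139/8)]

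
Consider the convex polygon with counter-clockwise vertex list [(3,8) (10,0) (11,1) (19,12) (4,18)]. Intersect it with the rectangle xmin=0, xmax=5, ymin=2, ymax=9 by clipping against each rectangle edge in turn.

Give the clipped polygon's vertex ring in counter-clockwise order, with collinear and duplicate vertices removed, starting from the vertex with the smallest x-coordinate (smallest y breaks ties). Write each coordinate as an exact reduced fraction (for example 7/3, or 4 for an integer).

1. After x ≥ 0: [(3,8) (10,0) (11,1) (19,12) (4,18)]
2. After x ≤ 5: [(3,8) (5,40/7) (5,88/5) (4,18)]
3. After y ≥ 2: [(3,8) (5,40/7) (5,88/5) (4,18)]
4. After y ≤ 9: [(31/10,9) (3,8) (5,40/7) (5,9)]
5. Canonical ring: [(3,8) (5,40/7) (5,9) (31/10,9)]

Clipped polygon: [(3,8) (5,40/7) (5,9) (31/10,9)]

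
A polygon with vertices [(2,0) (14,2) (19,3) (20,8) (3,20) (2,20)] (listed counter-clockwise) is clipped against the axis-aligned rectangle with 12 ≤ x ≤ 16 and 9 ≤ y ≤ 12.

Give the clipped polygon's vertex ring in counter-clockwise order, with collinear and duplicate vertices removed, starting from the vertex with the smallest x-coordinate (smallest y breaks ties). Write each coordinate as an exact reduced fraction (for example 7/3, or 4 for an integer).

1. After x ≥ 12: [(12,5/3) (14,2) (19,3) (20,8) (12,232/17)]
2. After x ≤ 16: [(12,5/3) (14,2) (16,12/5) (16,184/17) (12,232/17)]
3. After y ≥ 9: [(12,9) (16,9) (16,184/17) (12,232/17)]
4. After y ≤ 12: [(12,12) (12,9) (16,9) (16,184/17) (43/3,12)]
5. Canonical ring: [(12,9) (16,9) (16,184/17) (43/3,12) (12,12)]

Clipped polygon: [(12,9) (16,9) (16,184/17) (43/3,12) (12,12)]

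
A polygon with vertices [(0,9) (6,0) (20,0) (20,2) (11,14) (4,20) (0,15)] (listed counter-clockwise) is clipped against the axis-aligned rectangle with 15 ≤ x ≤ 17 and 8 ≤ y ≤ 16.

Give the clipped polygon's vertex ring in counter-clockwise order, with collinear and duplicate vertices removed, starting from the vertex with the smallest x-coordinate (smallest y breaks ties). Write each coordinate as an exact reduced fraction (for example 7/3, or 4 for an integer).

Clipped polygon: [(15,8) (31/2,8) (15,26/3)]

1. After x ≥ 15: [(15,0) (20,0) (20,2) (15,26/3)]
2. After x ≤ 17: [(15,0) (17,0) (17,6) (15,26/3)]
3. After y ≥ 8: [(15,8) (31/2,8) (15,26/3)]
4. After y ≤ 16: [(15,8) (31/2,8) (15,26/3)]
5. Canonical ring: [(15,8) (31/2,8) (15,26/3)]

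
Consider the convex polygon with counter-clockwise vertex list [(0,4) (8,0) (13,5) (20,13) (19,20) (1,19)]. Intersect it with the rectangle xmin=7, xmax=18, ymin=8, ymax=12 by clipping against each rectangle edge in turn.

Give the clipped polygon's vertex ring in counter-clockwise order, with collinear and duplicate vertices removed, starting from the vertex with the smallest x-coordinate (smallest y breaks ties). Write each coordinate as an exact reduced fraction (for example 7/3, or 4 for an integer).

Clipped polygon: [(7,8) (125/8,8) (18,75/7) (18,12) (7,12)]

1. After x ≥ 7: [(7,1/2) (8,0) (13,5) (20,13) (19,20) (7,58/3)]
2. After x ≤ 18: [(7,1/2) (8,0) (13,5) (18,75/7) (18,359/18) (7,58/3)]
3. After y ≥ 8: [(7,8) (125/8,8) (18,75/7) (18,359/18) (7,58/3)]
4. After y ≤ 12: [(7,12) (7,8) (125/8,8) (18,75/7) (18,12)]
5. Canonical ring: [(7,8) (125/8,8) (18,75/7) (18,12) (7,12)]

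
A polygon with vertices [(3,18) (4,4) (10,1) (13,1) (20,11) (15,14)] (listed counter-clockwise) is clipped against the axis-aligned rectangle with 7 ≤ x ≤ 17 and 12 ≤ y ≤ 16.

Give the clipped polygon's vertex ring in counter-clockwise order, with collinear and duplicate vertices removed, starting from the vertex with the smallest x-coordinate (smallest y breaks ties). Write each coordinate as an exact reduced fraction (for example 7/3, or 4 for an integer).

Clipped polygon: [(7,12) (17,12) (17,64/5) (15,14) (9,16) (7,16)]

1. After x ≥ 7: [(7,50/3) (7,5/2) (10,1) (13,1) (20,11) (15,14)]
2. After x ≤ 17: [(7,50/3) (7,5/2) (10,1) (13,1) (17,47/7) (17,64/5) (15,14)]
3. After y ≥ 12: [(7,50/3) (7,12) (17,12) (17,64/5) (15,14)]
4. After y ≤ 16: [(9,16) (7,16) (7,12) (17,12) (17,64/5) (15,14)]
5. Canonical ring: [(7,12) (17,12) (17,64/5) (15,14) (9,16) (7,16)]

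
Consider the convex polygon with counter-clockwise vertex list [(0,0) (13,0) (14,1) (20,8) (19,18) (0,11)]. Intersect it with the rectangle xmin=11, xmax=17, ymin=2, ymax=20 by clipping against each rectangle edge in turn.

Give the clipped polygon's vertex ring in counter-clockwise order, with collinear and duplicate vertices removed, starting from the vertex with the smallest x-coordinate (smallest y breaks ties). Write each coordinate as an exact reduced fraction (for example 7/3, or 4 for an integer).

1. After x ≥ 11: [(11,0) (13,0) (14,1) (20,8) (19,18) (11,286/19)]
2. After x ≤ 17: [(11,0) (13,0) (14,1) (17,9/2) (17,328/19) (11,286/19)]
3. After y ≥ 2: [(11,2) (104/7,2) (17,9/2) (17,328/19) (11,286/19)]
4. After y ≤ 20: [(11,2) (104/7,2) (17,9/2) (17,328/19) (11,286/19)]
5. Canonical ring: [(11,2) (104/7,2) (17,9/2) (17,328/19) (11,286/19)]

Clipped polygon: [(11,2) (104/7,2) (17,9/2) (17,328/19) (11,286/19)]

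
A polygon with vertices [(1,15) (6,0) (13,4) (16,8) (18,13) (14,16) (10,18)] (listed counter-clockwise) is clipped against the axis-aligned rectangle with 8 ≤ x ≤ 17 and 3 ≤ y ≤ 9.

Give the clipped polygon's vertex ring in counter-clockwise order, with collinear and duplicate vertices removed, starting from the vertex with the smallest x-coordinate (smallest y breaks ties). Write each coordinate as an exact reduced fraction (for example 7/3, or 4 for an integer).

1. After x ≥ 8: [(8,52/3) (8,8/7) (13,4) (16,8) (18,13) (14,16) (10,18)]
2. After x ≤ 17: [(8,52/3) (8,8/7) (13,4) (16,8) (17,21/2) (17,55/4) (14,16) (10,18)]
3. After y ≥ 3: [(8,52/3) (8,3) (45/4,3) (13,4) (16,8) (17,21/2) (17,55/4) (14,16) (10,18)]
4. After y ≤ 9: [(8,9) (8,3) (45/4,3) (13,4) (16,8) (82/5,9)]
5. Canonical ring: [(8,3) (45/4,3) (13,4) (16,8) (82/5,9) (8,9)]

Clipped polygon: [(8,3) (45/4,3) (13,4) (16,8) (82/5,9) (8,9)]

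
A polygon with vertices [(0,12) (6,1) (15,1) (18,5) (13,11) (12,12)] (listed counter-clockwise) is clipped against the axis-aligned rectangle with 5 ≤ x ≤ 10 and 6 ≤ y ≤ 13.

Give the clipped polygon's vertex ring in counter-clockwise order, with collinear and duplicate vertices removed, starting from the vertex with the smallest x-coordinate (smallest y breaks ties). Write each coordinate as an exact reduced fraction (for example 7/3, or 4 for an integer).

1. After x ≥ 5: [(5,12) (5,17/6) (6,1) (15,1) (18,5) (13,11) (12,12)]
2. After x ≤ 10: [(10,12) (5,12) (5,17/6) (6,1) (10,1)]
3. After y ≥ 6: [(10,6) (10,12) (5,12) (5,6)]
4. After y ≤ 13: [(10,6) (10,12) (5,12) (5,6)]
5. Canonical ring: [(5,6) (10,6) (10,12) (5,12)]

Clipped polygon: [(5,6) (10,6) (10,12) (5,12)]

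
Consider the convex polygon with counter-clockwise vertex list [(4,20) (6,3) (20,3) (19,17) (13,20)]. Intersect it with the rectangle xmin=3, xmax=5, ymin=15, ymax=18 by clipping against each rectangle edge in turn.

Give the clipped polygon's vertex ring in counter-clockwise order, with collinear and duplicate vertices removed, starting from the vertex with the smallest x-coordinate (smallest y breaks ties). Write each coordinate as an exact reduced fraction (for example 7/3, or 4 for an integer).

1. After x ≥ 3: [(4,20) (6,3) (20,3) (19,17) (13,20)]
2. After x ≤ 5: [(5,20) (4,20) (5,23/2)]
3. After y ≥ 15: [(5,15) (5,20) (4,20) (78/17,15)]
4. After y ≤ 18: [(5,15) (5,18) (72/17,18) (78/17,15)]
5. Canonical ring: [(72/17,18) (78/17,15) (5,15) (5,18)]

Clipped polygon: [(72/17,18) (78/17,15) (5,15) (5,18)]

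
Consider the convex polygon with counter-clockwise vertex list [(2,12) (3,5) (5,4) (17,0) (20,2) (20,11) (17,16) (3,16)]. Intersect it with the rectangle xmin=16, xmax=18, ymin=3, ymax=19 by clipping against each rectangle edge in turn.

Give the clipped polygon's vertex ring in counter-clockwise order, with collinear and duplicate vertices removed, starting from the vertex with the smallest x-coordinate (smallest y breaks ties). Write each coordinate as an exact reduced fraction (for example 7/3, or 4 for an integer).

1. After x ≥ 16: [(16,1/3) (17,0) (20,2) (20,11) (17,16) (16,16)]
2. After x ≤ 18: [(16,1/3) (17,0) (18,2/3) (18,43/3) (17,16) (16,16)]
3. After y ≥ 3: [(16,3) (18,3) (18,43/3) (17,16) (16,16)]
4. After y ≤ 19: [(16,3) (18,3) (18,43/3) (17,16) (16,16)]
5. Canonical ring: [(16,3) (18,3) (18,43/3) (17,16) (16,16)]

Clipped polygon: [(16,3) (18,3) (18,43/3) (17,16) (16,16)]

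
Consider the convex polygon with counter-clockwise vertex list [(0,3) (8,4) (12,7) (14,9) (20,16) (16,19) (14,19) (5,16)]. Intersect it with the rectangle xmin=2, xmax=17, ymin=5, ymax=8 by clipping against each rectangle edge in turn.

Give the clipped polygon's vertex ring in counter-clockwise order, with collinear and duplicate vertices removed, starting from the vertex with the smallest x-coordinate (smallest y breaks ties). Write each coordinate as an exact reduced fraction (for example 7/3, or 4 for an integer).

Clipped polygon: [(2,5) (28/3,5) (12,7) (13,8) (2,8)]

1. After x ≥ 2: [(2,41/5) (2,13/4) (8,4) (12,7) (14,9) (20,16) (16,19) (14,19) (5,16)]
2. After x ≤ 17: [(2,41/5) (2,13/4) (8,4) (12,7) (14,9) (17,25/2) (17,73/4) (16,19) (14,19) (5,16)]
3. After y ≥ 5: [(2,41/5) (2,5) (28/3,5) (12,7) (14,9) (17,25/2) (17,73/4) (16,19) (14,19) (5,16)]
4. After y ≤ 8: [(2,8) (2,5) (28/3,5) (12,7) (13,8)]
5. Canonical ring: [(2,5) (28/3,5) (12,7) (13,8) (2,8)]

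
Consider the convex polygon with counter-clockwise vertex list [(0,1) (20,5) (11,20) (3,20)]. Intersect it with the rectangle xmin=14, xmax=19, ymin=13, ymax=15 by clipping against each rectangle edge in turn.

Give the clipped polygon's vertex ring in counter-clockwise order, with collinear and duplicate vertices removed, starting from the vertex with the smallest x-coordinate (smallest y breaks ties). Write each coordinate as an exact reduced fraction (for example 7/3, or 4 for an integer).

1. After x ≥ 14: [(14,19/5) (20,5) (14,15)]
2. After x ≤ 19: [(14,19/5) (19,24/5) (19,20/3) (14,15)]
3. After y ≥ 13: [(14,13) (76/5,13) (14,15)]
4. After y ≤ 15: [(14,13) (76/5,13) (14,15)]
5. Canonical ring: [(14,13) (76/5,13) (14,15)]

Clipped polygon: [(14,13) (76/5,13) (14,15)]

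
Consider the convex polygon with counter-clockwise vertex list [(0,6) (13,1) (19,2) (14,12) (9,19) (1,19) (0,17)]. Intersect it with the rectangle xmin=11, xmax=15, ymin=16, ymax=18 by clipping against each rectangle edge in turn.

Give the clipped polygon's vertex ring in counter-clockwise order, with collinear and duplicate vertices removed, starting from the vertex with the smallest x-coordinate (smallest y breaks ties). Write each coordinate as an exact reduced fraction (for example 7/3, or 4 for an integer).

Clipped polygon: [(11,16) (78/7,16) (11,81/5)]

1. After x ≥ 11: [(11,23/13) (13,1) (19,2) (14,12) (11,81/5)]
2. After x ≤ 15: [(11,23/13) (13,1) (15,4/3) (15,10) (14,12) (11,81/5)]
3. After y ≥ 16: [(11,16) (78/7,16) (11,81/5)]
4. After y ≤ 18: [(11,16) (78/7,16) (11,81/5)]
5. Canonical ring: [(11,16) (78/7,16) (11,81/5)]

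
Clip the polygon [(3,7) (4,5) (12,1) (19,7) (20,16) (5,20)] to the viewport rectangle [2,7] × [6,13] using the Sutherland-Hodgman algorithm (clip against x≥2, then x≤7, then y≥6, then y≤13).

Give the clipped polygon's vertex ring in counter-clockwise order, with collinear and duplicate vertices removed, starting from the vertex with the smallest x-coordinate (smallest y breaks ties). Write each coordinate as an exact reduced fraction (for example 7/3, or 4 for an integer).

Clipped polygon: [(3,7) (7/2,6) (7,6) (7,13) (51/13,13)]

1. After x ≥ 2: [(3,7) (4,5) (12,1) (19,7) (20,16) (5,20)]
2. After x ≤ 7: [(3,7) (4,5) (7,7/2) (7,292/15) (5,20)]
3. After y ≥ 6: [(3,7) (7/2,6) (7,6) (7,292/15) (5,20)]
4. After y ≤ 13: [(51/13,13) (3,7) (7/2,6) (7,6) (7,13)]
5. Canonical ring: [(3,7) (7/2,6) (7,6) (7,13) (51/13,13)]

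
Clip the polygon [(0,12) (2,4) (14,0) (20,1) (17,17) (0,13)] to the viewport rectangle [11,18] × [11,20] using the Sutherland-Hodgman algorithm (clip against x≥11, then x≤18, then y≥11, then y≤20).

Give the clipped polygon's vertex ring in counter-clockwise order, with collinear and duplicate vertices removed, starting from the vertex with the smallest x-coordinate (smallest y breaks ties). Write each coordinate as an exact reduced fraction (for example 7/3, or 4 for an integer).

1. After x ≥ 11: [(11,1) (14,0) (20,1) (17,17) (11,265/17)]
2. After x ≤ 18: [(11,1) (14,0) (18,2/3) (18,35/3) (17,17) (11,265/17)]
3. After y ≥ 11: [(11,11) (18,11) (18,35/3) (17,17) (11,265/17)]
4. After y ≤ 20: [(11,11) (18,11) (18,35/3) (17,17) (11,265/17)]
5. Canonical ring: [(11,11) (18,11) (18,35/3) (17,17) (11,265/17)]

Clipped polygon: [(11,11) (18,11) (18,35/3) (17,17) (11,265/17)]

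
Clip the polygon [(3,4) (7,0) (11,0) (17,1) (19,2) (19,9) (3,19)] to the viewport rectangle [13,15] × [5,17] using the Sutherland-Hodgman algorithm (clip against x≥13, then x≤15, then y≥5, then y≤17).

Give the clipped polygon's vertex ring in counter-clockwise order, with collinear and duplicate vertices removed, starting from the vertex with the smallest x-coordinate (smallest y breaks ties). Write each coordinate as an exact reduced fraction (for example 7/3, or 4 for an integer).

1. After x ≥ 13: [(13,1/3) (17,1) (19,2) (19,9) (13,51/4)]
2. After x ≤ 15: [(13,1/3) (15,2/3) (15,23/2) (13,51/4)]
3. After y ≥ 5: [(13,5) (15,5) (15,23/2) (13,51/4)]
4. After y ≤ 17: [(13,5) (15,5) (15,23/2) (13,51/4)]
5. Canonical ring: [(13,5) (15,5) (15,23/2) (13,51/4)]

Clipped polygon: [(13,5) (15,5) (15,23/2) (13,51/4)]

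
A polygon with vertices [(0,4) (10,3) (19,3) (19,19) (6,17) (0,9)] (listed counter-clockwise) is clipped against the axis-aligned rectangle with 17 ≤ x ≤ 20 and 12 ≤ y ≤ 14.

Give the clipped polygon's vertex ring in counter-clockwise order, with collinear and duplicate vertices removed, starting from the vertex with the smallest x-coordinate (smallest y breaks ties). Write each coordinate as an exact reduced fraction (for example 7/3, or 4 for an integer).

1. After x ≥ 17: [(17,3) (19,3) (19,19) (17,243/13)]
2. After x ≤ 20: [(17,3) (19,3) (19,19) (17,243/13)]
3. After y ≥ 12: [(17,12) (19,12) (19,19) (17,243/13)]
4. After y ≤ 14: [(17,14) (17,12) (19,12) (19,14)]
5. Canonical ring: [(17,12) (19,12) (19,14) (17,14)]

Clipped polygon: [(17,12) (19,12) (19,14) (17,14)]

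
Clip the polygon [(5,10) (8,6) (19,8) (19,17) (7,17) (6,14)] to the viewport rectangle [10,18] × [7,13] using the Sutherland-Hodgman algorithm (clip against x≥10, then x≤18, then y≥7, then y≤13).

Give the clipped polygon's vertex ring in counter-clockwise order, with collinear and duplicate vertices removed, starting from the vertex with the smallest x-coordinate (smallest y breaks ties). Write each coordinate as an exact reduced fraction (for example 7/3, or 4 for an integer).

Clipped polygon: [(10,7) (27/2,7) (18,86/11) (18,13) (10,13)]

1. After x ≥ 10: [(10,70/11) (19,8) (19,17) (10,17)]
2. After x ≤ 18: [(10,70/11) (18,86/11) (18,17) (10,17)]
3. After y ≥ 7: [(10,7) (27/2,7) (18,86/11) (18,17) (10,17)]
4. After y ≤ 13: [(10,13) (10,7) (27/2,7) (18,86/11) (18,13)]
5. Canonical ring: [(10,7) (27/2,7) (18,86/11) (18,13) (10,13)]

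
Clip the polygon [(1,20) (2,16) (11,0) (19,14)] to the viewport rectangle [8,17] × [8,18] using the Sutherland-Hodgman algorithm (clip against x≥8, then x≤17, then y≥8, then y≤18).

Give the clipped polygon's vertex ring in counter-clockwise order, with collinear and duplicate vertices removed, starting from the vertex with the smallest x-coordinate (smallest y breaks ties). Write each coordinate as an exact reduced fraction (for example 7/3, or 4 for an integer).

1. After x ≥ 8: [(8,53/3) (8,16/3) (11,0) (19,14)]
2. After x ≤ 17: [(17,44/3) (8,53/3) (8,16/3) (11,0) (17,21/2)]
3. After y ≥ 8: [(17,44/3) (8,53/3) (8,8) (109/7,8) (17,21/2)]
4. After y ≤ 18: [(17,44/3) (8,53/3) (8,8) (109/7,8) (17,21/2)]
5. Canonical ring: [(8,8) (109/7,8) (17,21/2) (17,44/3) (8,53/3)]

Clipped polygon: [(8,8) (109/7,8) (17,21/2) (17,44/3) (8,53/3)]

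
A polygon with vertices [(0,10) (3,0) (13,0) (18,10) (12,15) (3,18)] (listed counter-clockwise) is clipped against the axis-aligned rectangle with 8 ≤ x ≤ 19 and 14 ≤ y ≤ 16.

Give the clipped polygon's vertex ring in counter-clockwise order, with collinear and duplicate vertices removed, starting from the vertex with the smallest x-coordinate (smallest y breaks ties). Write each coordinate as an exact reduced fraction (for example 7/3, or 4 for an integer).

1. After x ≥ 8: [(8,0) (13,0) (18,10) (12,15) (8,49/3)]
2. After x ≤ 19: [(8,0) (13,0) (18,10) (12,15) (8,49/3)]
3. After y ≥ 14: [(8,14) (66/5,14) (12,15) (8,49/3)]
4. After y ≤ 16: [(8,16) (8,14) (66/5,14) (12,15) (9,16)]
5. Canonical ring: [(8,14) (66/5,14) (12,15) (9,16) (8,16)]

Clipped polygon: [(8,14) (66/5,14) (12,15) (9,16) (8,16)]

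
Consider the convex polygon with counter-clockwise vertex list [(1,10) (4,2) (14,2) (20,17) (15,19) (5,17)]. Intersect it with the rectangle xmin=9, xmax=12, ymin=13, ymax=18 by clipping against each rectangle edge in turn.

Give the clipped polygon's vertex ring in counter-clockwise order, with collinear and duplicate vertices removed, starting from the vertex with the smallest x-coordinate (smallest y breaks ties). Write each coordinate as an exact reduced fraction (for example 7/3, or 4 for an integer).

Clipped polygon: [(9,13) (12,13) (12,18) (10,18) (9,89/5)]

1. After x ≥ 9: [(9,2) (14,2) (20,17) (15,19) (9,89/5)]
2. After x ≤ 12: [(9,2) (12,2) (12,92/5) (9,89/5)]
3. After y ≥ 13: [(9,13) (12,13) (12,92/5) (9,89/5)]
4. After y ≤ 18: [(9,13) (12,13) (12,18) (10,18) (9,89/5)]
5. Canonical ring: [(9,13) (12,13) (12,18) (10,18) (9,89/5)]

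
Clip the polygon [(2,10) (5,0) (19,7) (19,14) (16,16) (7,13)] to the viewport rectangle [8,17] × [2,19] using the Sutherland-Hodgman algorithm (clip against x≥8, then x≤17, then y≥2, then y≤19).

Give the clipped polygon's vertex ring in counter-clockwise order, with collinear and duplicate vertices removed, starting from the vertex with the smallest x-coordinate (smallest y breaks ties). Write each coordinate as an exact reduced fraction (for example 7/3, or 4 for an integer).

Clipped polygon: [(8,2) (9,2) (17,6) (17,46/3) (16,16) (8,40/3)]

1. After x ≥ 8: [(8,3/2) (19,7) (19,14) (16,16) (8,40/3)]
2. After x ≤ 17: [(8,3/2) (17,6) (17,46/3) (16,16) (8,40/3)]
3. After y ≥ 2: [(8,2) (9,2) (17,6) (17,46/3) (16,16) (8,40/3)]
4. After y ≤ 19: [(8,2) (9,2) (17,6) (17,46/3) (16,16) (8,40/3)]
5. Canonical ring: [(8,2) (9,2) (17,6) (17,46/3) (16,16) (8,40/3)]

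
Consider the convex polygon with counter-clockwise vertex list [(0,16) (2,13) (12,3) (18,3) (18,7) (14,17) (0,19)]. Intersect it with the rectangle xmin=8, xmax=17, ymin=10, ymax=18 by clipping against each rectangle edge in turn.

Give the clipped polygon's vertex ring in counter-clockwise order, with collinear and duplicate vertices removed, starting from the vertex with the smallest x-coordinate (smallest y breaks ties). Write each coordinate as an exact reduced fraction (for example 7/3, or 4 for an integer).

1. After x ≥ 8: [(8,7) (12,3) (18,3) (18,7) (14,17) (8,125/7)]
2. After x ≤ 17: [(8,7) (12,3) (17,3) (17,19/2) (14,17) (8,125/7)]
3. After y ≥ 10: [(8,10) (84/5,10) (14,17) (8,125/7)]
4. After y ≤ 18: [(8,10) (84/5,10) (14,17) (8,125/7)]
5. Canonical ring: [(8,10) (84/5,10) (14,17) (8,125/7)]

Clipped polygon: [(8,10) (84/5,10) (14,17) (8,125/7)]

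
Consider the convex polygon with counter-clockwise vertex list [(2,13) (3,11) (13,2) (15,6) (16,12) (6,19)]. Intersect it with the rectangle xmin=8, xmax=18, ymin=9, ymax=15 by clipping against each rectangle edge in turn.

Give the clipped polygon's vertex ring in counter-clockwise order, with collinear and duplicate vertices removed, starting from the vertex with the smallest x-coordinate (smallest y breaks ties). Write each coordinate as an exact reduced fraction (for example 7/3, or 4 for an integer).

Clipped polygon: [(8,9) (31/2,9) (16,12) (82/7,15) (8,15)]

1. After x ≥ 8: [(8,13/2) (13,2) (15,6) (16,12) (8,88/5)]
2. After x ≤ 18: [(8,13/2) (13,2) (15,6) (16,12) (8,88/5)]
3. After y ≥ 9: [(8,9) (31/2,9) (16,12) (8,88/5)]
4. After y ≤ 15: [(8,15) (8,9) (31/2,9) (16,12) (82/7,15)]
5. Canonical ring: [(8,9) (31/2,9) (16,12) (82/7,15) (8,15)]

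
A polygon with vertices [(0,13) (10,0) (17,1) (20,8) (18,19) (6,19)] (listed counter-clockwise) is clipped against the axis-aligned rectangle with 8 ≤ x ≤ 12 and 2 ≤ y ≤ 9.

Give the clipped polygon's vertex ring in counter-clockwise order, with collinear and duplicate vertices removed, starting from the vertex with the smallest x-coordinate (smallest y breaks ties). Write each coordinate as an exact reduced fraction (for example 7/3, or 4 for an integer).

Clipped polygon: [(8,13/5) (110/13,2) (12,2) (12,9) (8,9)]

1. After x ≥ 8: [(8,13/5) (10,0) (17,1) (20,8) (18,19) (8,19)]
2. After x ≤ 12: [(8,13/5) (10,0) (12,2/7) (12,19) (8,19)]
3. After y ≥ 2: [(8,13/5) (110/13,2) (12,2) (12,19) (8,19)]
4. After y ≤ 9: [(8,9) (8,13/5) (110/13,2) (12,2) (12,9)]
5. Canonical ring: [(8,13/5) (110/13,2) (12,2) (12,9) (8,9)]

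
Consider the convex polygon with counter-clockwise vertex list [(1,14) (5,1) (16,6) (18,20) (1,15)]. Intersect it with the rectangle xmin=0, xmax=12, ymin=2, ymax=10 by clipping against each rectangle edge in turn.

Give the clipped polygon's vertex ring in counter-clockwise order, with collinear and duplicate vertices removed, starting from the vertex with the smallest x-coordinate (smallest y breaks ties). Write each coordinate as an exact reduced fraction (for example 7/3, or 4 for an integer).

Clipped polygon: [(29/13,10) (61/13,2) (36/5,2) (12,46/11) (12,10)]

1. After x ≥ 0: [(1,14) (5,1) (16,6) (18,20) (1,15)]
2. After x ≤ 12: [(1,14) (5,1) (12,46/11) (12,310/17) (1,15)]
3. After y ≥ 2: [(1,14) (61/13,2) (36/5,2) (12,46/11) (12,310/17) (1,15)]
4. After y ≤ 10: [(29/13,10) (61/13,2) (36/5,2) (12,46/11) (12,10)]
5. Canonical ring: [(29/13,10) (61/13,2) (36/5,2) (12,46/11) (12,10)]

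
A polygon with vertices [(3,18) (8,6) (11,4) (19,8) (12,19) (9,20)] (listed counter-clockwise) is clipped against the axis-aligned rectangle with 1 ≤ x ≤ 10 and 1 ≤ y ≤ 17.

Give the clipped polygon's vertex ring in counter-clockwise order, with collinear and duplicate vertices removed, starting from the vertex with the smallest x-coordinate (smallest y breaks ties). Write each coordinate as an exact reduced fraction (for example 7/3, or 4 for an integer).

Clipped polygon: [(41/12,17) (8,6) (10,14/3) (10,17)]

1. After x ≥ 1: [(3,18) (8,6) (11,4) (19,8) (12,19) (9,20)]
2. After x ≤ 10: [(3,18) (8,6) (10,14/3) (10,59/3) (9,20)]
3. After y ≥ 1: [(3,18) (8,6) (10,14/3) (10,59/3) (9,20)]
4. After y ≤ 17: [(41/12,17) (8,6) (10,14/3) (10,17)]
5. Canonical ring: [(41/12,17) (8,6) (10,14/3) (10,17)]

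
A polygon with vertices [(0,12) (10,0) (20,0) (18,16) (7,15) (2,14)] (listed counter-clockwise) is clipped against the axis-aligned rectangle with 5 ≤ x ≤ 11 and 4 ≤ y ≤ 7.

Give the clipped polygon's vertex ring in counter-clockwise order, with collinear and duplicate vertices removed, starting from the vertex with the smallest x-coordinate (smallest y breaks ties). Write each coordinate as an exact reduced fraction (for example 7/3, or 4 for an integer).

1. After x ≥ 5: [(5,6) (10,0) (20,0) (18,16) (7,15) (5,73/5)]
2. After x ≤ 11: [(5,6) (10,0) (11,0) (11,169/11) (7,15) (5,73/5)]
3. After y ≥ 4: [(5,6) (20/3,4) (11,4) (11,169/11) (7,15) (5,73/5)]
4. After y ≤ 7: [(5,7) (5,6) (20/3,4) (11,4) (11,7)]
5. Canonical ring: [(5,6) (20/3,4) (11,4) (11,7) (5,7)]

Clipped polygon: [(5,6) (20/3,4) (11,4) (11,7) (5,7)]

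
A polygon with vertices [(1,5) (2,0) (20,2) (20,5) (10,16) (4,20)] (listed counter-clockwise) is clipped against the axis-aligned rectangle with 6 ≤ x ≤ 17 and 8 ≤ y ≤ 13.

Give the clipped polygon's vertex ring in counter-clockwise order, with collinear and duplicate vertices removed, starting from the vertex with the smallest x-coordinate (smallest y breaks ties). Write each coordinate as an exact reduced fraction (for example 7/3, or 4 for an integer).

Clipped polygon: [(6,8) (17,8) (17,83/10) (140/11,13) (6,13)]

1. After x ≥ 6: [(6,4/9) (20,2) (20,5) (10,16) (6,56/3)]
2. After x ≤ 17: [(6,4/9) (17,5/3) (17,83/10) (10,16) (6,56/3)]
3. After y ≥ 8: [(6,8) (17,8) (17,83/10) (10,16) (6,56/3)]
4. After y ≤ 13: [(6,13) (6,8) (17,8) (17,83/10) (140/11,13)]
5. Canonical ring: [(6,8) (17,8) (17,83/10) (140/11,13) (6,13)]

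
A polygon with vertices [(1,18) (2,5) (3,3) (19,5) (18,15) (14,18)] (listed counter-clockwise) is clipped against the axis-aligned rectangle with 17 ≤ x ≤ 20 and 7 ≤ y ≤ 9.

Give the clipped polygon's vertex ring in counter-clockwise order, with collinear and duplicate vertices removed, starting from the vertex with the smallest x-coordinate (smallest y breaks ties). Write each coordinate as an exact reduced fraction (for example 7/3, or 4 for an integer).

Clipped polygon: [(17,7) (94/5,7) (93/5,9) (17,9)]

1. After x ≥ 17: [(17,19/4) (19,5) (18,15) (17,63/4)]
2. After x ≤ 20: [(17,19/4) (19,5) (18,15) (17,63/4)]
3. After y ≥ 7: [(17,7) (94/5,7) (18,15) (17,63/4)]
4. After y ≤ 9: [(17,9) (17,7) (94/5,7) (93/5,9)]
5. Canonical ring: [(17,7) (94/5,7) (93/5,9) (17,9)]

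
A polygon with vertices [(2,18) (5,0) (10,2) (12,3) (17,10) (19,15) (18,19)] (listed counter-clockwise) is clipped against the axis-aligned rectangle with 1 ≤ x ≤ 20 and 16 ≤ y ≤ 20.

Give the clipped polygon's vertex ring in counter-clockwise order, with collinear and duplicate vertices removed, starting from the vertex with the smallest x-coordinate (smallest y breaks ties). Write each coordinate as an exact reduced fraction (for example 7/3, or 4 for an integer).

Clipped polygon: [(2,18) (7/3,16) (75/4,16) (18,19)]

1. After x ≥ 1: [(2,18) (5,0) (10,2) (12,3) (17,10) (19,15) (18,19)]
2. After x ≤ 20: [(2,18) (5,0) (10,2) (12,3) (17,10) (19,15) (18,19)]
3. After y ≥ 16: [(2,18) (7/3,16) (75/4,16) (18,19)]
4. After y ≤ 20: [(2,18) (7/3,16) (75/4,16) (18,19)]
5. Canonical ring: [(2,18) (7/3,16) (75/4,16) (18,19)]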